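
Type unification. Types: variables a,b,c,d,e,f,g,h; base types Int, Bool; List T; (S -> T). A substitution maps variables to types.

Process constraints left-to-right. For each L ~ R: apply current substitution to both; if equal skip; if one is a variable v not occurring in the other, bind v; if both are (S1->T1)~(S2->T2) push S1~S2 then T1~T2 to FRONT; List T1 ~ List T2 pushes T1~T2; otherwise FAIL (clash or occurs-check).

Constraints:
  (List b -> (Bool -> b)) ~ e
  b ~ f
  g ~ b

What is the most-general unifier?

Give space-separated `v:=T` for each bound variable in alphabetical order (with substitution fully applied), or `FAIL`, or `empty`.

Answer: b:=f e:=(List f -> (Bool -> f)) g:=f

Derivation:
step 1: unify (List b -> (Bool -> b)) ~ e  [subst: {-} | 2 pending]
  bind e := (List b -> (Bool -> b))
step 2: unify b ~ f  [subst: {e:=(List b -> (Bool -> b))} | 1 pending]
  bind b := f
step 3: unify g ~ f  [subst: {e:=(List b -> (Bool -> b)), b:=f} | 0 pending]
  bind g := f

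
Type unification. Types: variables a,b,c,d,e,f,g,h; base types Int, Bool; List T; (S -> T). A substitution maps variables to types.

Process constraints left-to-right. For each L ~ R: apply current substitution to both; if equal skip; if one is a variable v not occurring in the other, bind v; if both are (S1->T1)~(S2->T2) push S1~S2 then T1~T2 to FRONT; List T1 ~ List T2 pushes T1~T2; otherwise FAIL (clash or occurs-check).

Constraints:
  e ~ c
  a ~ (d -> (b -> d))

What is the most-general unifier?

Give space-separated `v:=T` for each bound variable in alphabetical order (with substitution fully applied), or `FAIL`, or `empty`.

Answer: a:=(d -> (b -> d)) e:=c

Derivation:
step 1: unify e ~ c  [subst: {-} | 1 pending]
  bind e := c
step 2: unify a ~ (d -> (b -> d))  [subst: {e:=c} | 0 pending]
  bind a := (d -> (b -> d))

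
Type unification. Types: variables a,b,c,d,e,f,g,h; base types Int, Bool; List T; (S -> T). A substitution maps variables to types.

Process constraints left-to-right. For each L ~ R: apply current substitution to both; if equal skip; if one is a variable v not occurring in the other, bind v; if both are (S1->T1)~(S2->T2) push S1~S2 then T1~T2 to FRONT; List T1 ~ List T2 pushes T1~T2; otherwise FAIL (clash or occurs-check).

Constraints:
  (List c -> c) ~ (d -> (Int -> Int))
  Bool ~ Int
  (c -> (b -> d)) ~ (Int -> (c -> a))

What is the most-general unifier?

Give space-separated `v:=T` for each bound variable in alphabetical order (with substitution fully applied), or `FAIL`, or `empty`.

step 1: unify (List c -> c) ~ (d -> (Int -> Int))  [subst: {-} | 2 pending]
  -> decompose arrow: push List c~d, c~(Int -> Int)
step 2: unify List c ~ d  [subst: {-} | 3 pending]
  bind d := List c
step 3: unify c ~ (Int -> Int)  [subst: {d:=List c} | 2 pending]
  bind c := (Int -> Int)
step 4: unify Bool ~ Int  [subst: {d:=List c, c:=(Int -> Int)} | 1 pending]
  clash: Bool vs Int

Answer: FAIL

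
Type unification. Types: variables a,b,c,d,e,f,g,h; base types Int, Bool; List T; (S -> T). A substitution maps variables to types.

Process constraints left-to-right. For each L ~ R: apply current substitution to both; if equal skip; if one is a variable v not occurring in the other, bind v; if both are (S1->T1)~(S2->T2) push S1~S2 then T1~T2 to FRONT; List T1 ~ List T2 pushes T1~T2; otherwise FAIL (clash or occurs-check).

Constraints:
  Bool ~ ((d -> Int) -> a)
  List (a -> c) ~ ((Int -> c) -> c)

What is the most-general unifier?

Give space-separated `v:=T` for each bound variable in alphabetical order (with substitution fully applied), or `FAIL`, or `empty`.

step 1: unify Bool ~ ((d -> Int) -> a)  [subst: {-} | 1 pending]
  clash: Bool vs ((d -> Int) -> a)

Answer: FAIL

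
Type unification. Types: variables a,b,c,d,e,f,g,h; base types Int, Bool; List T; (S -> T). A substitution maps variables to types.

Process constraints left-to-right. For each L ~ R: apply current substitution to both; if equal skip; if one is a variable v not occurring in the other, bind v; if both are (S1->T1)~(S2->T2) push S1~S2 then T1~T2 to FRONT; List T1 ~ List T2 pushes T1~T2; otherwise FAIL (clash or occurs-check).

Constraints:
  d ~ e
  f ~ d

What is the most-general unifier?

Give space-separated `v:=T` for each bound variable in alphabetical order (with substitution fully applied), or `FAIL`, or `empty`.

Answer: d:=e f:=e

Derivation:
step 1: unify d ~ e  [subst: {-} | 1 pending]
  bind d := e
step 2: unify f ~ e  [subst: {d:=e} | 0 pending]
  bind f := e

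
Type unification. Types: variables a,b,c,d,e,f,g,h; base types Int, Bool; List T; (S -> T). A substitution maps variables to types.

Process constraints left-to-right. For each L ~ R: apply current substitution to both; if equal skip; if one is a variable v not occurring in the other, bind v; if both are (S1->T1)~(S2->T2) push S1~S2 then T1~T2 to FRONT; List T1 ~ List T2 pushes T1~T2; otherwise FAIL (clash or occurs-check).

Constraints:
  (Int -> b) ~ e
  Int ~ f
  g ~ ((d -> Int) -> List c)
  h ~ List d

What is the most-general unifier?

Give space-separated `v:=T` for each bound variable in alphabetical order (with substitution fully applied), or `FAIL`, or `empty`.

step 1: unify (Int -> b) ~ e  [subst: {-} | 3 pending]
  bind e := (Int -> b)
step 2: unify Int ~ f  [subst: {e:=(Int -> b)} | 2 pending]
  bind f := Int
step 3: unify g ~ ((d -> Int) -> List c)  [subst: {e:=(Int -> b), f:=Int} | 1 pending]
  bind g := ((d -> Int) -> List c)
step 4: unify h ~ List d  [subst: {e:=(Int -> b), f:=Int, g:=((d -> Int) -> List c)} | 0 pending]
  bind h := List d

Answer: e:=(Int -> b) f:=Int g:=((d -> Int) -> List c) h:=List d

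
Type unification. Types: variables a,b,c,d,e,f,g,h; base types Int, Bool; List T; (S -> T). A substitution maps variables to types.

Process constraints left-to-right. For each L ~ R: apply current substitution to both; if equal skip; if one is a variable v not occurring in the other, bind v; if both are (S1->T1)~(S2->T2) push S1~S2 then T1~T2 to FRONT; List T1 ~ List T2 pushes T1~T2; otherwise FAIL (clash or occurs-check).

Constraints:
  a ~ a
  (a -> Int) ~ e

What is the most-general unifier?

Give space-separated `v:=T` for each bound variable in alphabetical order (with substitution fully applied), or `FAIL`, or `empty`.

step 1: unify a ~ a  [subst: {-} | 1 pending]
  -> identical, skip
step 2: unify (a -> Int) ~ e  [subst: {-} | 0 pending]
  bind e := (a -> Int)

Answer: e:=(a -> Int)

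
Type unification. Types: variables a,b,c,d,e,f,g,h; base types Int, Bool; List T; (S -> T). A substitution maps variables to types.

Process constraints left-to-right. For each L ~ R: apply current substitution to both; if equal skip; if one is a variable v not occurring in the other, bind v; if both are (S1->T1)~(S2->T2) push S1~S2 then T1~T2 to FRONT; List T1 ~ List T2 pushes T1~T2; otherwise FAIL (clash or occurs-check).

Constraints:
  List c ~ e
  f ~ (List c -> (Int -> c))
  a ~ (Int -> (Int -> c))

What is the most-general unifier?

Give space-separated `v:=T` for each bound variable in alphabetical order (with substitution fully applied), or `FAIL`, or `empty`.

step 1: unify List c ~ e  [subst: {-} | 2 pending]
  bind e := List c
step 2: unify f ~ (List c -> (Int -> c))  [subst: {e:=List c} | 1 pending]
  bind f := (List c -> (Int -> c))
step 3: unify a ~ (Int -> (Int -> c))  [subst: {e:=List c, f:=(List c -> (Int -> c))} | 0 pending]
  bind a := (Int -> (Int -> c))

Answer: a:=(Int -> (Int -> c)) e:=List c f:=(List c -> (Int -> c))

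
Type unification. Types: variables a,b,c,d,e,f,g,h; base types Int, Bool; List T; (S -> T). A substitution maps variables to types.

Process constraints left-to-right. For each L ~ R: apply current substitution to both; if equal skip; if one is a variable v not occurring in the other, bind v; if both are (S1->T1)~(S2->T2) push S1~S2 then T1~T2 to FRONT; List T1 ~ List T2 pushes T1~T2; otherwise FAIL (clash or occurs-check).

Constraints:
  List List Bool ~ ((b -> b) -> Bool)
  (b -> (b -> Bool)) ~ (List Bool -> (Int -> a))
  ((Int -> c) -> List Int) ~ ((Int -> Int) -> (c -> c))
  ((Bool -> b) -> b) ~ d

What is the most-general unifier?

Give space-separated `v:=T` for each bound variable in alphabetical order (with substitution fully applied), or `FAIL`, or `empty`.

step 1: unify List List Bool ~ ((b -> b) -> Bool)  [subst: {-} | 3 pending]
  clash: List List Bool vs ((b -> b) -> Bool)

Answer: FAIL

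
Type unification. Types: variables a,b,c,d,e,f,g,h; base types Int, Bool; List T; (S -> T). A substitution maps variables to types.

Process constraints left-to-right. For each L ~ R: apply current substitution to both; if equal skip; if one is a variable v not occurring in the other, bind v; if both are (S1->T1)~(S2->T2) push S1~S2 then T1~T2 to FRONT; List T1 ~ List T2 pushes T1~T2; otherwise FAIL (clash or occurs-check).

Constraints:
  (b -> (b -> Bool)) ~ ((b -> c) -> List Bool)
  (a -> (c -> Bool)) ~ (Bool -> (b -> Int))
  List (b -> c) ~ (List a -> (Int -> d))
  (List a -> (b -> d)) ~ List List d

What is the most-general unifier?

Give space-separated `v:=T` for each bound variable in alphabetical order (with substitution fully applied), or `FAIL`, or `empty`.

Answer: FAIL

Derivation:
step 1: unify (b -> (b -> Bool)) ~ ((b -> c) -> List Bool)  [subst: {-} | 3 pending]
  -> decompose arrow: push b~(b -> c), (b -> Bool)~List Bool
step 2: unify b ~ (b -> c)  [subst: {-} | 4 pending]
  occurs-check fail: b in (b -> c)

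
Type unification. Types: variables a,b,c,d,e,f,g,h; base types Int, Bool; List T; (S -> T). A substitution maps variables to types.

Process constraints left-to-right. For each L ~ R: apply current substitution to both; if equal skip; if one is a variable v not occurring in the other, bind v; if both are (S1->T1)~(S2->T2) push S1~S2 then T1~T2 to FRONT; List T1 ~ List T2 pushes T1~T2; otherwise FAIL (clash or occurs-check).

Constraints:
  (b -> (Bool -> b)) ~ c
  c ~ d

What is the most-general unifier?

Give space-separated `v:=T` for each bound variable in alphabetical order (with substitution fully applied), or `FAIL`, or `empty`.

Answer: c:=(b -> (Bool -> b)) d:=(b -> (Bool -> b))

Derivation:
step 1: unify (b -> (Bool -> b)) ~ c  [subst: {-} | 1 pending]
  bind c := (b -> (Bool -> b))
step 2: unify (b -> (Bool -> b)) ~ d  [subst: {c:=(b -> (Bool -> b))} | 0 pending]
  bind d := (b -> (Bool -> b))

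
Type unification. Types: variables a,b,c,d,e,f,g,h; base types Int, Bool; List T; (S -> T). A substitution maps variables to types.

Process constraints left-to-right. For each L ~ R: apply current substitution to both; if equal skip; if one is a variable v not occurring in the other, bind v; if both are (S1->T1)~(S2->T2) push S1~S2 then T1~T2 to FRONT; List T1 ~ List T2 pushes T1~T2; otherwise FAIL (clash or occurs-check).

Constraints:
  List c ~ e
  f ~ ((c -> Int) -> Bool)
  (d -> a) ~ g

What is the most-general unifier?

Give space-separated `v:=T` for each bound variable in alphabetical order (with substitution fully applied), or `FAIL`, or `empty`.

step 1: unify List c ~ e  [subst: {-} | 2 pending]
  bind e := List c
step 2: unify f ~ ((c -> Int) -> Bool)  [subst: {e:=List c} | 1 pending]
  bind f := ((c -> Int) -> Bool)
step 3: unify (d -> a) ~ g  [subst: {e:=List c, f:=((c -> Int) -> Bool)} | 0 pending]
  bind g := (d -> a)

Answer: e:=List c f:=((c -> Int) -> Bool) g:=(d -> a)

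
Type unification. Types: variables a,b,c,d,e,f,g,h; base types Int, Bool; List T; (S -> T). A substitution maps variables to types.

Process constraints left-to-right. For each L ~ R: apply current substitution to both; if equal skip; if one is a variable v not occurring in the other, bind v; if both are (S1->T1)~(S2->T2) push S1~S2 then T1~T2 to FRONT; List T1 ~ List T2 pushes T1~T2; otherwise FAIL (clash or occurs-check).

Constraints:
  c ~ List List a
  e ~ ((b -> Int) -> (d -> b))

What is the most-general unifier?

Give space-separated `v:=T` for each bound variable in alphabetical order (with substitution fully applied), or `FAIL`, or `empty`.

Answer: c:=List List a e:=((b -> Int) -> (d -> b))

Derivation:
step 1: unify c ~ List List a  [subst: {-} | 1 pending]
  bind c := List List a
step 2: unify e ~ ((b -> Int) -> (d -> b))  [subst: {c:=List List a} | 0 pending]
  bind e := ((b -> Int) -> (d -> b))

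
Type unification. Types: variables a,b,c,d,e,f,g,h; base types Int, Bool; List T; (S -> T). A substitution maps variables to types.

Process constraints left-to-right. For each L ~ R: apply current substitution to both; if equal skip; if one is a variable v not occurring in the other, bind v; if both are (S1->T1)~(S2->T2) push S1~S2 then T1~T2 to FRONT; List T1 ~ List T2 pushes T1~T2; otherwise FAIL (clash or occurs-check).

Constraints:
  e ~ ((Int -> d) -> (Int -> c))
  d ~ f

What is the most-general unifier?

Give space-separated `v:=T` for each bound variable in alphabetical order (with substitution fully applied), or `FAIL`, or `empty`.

Answer: d:=f e:=((Int -> f) -> (Int -> c))

Derivation:
step 1: unify e ~ ((Int -> d) -> (Int -> c))  [subst: {-} | 1 pending]
  bind e := ((Int -> d) -> (Int -> c))
step 2: unify d ~ f  [subst: {e:=((Int -> d) -> (Int -> c))} | 0 pending]
  bind d := f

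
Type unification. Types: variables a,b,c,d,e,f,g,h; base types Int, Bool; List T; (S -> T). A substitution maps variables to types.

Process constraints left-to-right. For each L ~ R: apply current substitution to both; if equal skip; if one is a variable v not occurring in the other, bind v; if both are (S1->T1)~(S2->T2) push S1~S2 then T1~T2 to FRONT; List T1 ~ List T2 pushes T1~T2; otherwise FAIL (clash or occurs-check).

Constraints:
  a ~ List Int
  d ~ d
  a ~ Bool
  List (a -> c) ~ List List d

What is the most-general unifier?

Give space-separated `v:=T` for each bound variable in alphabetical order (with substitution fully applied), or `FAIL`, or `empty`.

step 1: unify a ~ List Int  [subst: {-} | 3 pending]
  bind a := List Int
step 2: unify d ~ d  [subst: {a:=List Int} | 2 pending]
  -> identical, skip
step 3: unify List Int ~ Bool  [subst: {a:=List Int} | 1 pending]
  clash: List Int vs Bool

Answer: FAIL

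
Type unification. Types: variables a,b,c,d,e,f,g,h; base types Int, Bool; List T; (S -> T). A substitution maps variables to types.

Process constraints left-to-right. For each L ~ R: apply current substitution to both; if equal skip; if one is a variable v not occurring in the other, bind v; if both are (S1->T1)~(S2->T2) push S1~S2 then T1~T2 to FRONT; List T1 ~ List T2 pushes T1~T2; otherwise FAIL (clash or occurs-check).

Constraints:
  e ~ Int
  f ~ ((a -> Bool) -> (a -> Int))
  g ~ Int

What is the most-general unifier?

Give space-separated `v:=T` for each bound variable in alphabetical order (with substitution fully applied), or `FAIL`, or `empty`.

step 1: unify e ~ Int  [subst: {-} | 2 pending]
  bind e := Int
step 2: unify f ~ ((a -> Bool) -> (a -> Int))  [subst: {e:=Int} | 1 pending]
  bind f := ((a -> Bool) -> (a -> Int))
step 3: unify g ~ Int  [subst: {e:=Int, f:=((a -> Bool) -> (a -> Int))} | 0 pending]
  bind g := Int

Answer: e:=Int f:=((a -> Bool) -> (a -> Int)) g:=Int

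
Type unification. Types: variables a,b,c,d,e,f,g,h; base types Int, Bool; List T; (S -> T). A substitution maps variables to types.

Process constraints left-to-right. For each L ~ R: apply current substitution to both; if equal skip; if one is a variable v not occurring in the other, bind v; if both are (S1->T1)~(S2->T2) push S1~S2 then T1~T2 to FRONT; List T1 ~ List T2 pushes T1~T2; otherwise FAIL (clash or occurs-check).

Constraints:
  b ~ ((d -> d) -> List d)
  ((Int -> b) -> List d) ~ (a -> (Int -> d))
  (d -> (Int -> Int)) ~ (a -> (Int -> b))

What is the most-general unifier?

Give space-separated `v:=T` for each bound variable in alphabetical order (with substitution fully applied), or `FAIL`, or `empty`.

Answer: FAIL

Derivation:
step 1: unify b ~ ((d -> d) -> List d)  [subst: {-} | 2 pending]
  bind b := ((d -> d) -> List d)
step 2: unify ((Int -> ((d -> d) -> List d)) -> List d) ~ (a -> (Int -> d))  [subst: {b:=((d -> d) -> List d)} | 1 pending]
  -> decompose arrow: push (Int -> ((d -> d) -> List d))~a, List d~(Int -> d)
step 3: unify (Int -> ((d -> d) -> List d)) ~ a  [subst: {b:=((d -> d) -> List d)} | 2 pending]
  bind a := (Int -> ((d -> d) -> List d))
step 4: unify List d ~ (Int -> d)  [subst: {b:=((d -> d) -> List d), a:=(Int -> ((d -> d) -> List d))} | 1 pending]
  clash: List d vs (Int -> d)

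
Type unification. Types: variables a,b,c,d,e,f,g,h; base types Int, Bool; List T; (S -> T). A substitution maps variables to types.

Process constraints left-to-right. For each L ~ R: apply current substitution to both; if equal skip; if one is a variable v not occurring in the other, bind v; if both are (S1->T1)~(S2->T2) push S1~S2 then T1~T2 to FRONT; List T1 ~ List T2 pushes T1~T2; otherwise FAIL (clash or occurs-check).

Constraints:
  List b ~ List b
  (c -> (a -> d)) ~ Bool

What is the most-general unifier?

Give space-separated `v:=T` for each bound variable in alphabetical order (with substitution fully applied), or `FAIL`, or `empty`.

Answer: FAIL

Derivation:
step 1: unify List b ~ List b  [subst: {-} | 1 pending]
  -> identical, skip
step 2: unify (c -> (a -> d)) ~ Bool  [subst: {-} | 0 pending]
  clash: (c -> (a -> d)) vs Bool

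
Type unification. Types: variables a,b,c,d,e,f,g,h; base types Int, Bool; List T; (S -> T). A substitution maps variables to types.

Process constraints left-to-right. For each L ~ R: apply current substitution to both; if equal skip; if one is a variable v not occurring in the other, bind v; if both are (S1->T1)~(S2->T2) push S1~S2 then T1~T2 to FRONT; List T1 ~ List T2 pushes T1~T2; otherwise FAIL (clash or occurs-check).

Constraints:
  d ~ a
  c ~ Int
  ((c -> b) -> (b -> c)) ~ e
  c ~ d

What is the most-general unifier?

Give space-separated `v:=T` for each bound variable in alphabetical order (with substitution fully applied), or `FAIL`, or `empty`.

Answer: a:=Int c:=Int d:=Int e:=((Int -> b) -> (b -> Int))

Derivation:
step 1: unify d ~ a  [subst: {-} | 3 pending]
  bind d := a
step 2: unify c ~ Int  [subst: {d:=a} | 2 pending]
  bind c := Int
step 3: unify ((Int -> b) -> (b -> Int)) ~ e  [subst: {d:=a, c:=Int} | 1 pending]
  bind e := ((Int -> b) -> (b -> Int))
step 4: unify Int ~ a  [subst: {d:=a, c:=Int, e:=((Int -> b) -> (b -> Int))} | 0 pending]
  bind a := Int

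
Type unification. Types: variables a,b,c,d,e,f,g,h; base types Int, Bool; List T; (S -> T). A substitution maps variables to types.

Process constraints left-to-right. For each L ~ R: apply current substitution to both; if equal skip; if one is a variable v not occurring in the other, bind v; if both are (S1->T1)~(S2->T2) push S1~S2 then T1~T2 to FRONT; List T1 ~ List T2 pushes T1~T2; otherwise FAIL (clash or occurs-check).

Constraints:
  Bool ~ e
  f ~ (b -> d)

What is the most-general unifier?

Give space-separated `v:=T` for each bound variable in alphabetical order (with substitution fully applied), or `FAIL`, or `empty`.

step 1: unify Bool ~ e  [subst: {-} | 1 pending]
  bind e := Bool
step 2: unify f ~ (b -> d)  [subst: {e:=Bool} | 0 pending]
  bind f := (b -> d)

Answer: e:=Bool f:=(b -> d)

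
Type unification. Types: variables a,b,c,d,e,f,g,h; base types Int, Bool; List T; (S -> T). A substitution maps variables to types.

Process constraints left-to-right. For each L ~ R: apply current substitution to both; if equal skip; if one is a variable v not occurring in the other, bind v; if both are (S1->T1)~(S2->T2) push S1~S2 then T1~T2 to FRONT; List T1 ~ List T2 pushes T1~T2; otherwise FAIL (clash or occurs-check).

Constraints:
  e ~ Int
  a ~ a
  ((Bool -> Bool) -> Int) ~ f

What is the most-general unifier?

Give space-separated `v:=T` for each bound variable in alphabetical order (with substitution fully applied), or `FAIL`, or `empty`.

Answer: e:=Int f:=((Bool -> Bool) -> Int)

Derivation:
step 1: unify e ~ Int  [subst: {-} | 2 pending]
  bind e := Int
step 2: unify a ~ a  [subst: {e:=Int} | 1 pending]
  -> identical, skip
step 3: unify ((Bool -> Bool) -> Int) ~ f  [subst: {e:=Int} | 0 pending]
  bind f := ((Bool -> Bool) -> Int)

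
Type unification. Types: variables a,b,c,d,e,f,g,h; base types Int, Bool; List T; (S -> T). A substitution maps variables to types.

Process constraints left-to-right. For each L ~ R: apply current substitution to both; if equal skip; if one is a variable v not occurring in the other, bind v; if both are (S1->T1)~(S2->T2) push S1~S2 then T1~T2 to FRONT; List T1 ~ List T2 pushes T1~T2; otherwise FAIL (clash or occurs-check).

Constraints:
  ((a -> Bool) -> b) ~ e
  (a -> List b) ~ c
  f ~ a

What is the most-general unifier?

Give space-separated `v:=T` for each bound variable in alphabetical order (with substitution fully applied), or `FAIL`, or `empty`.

Answer: c:=(a -> List b) e:=((a -> Bool) -> b) f:=a

Derivation:
step 1: unify ((a -> Bool) -> b) ~ e  [subst: {-} | 2 pending]
  bind e := ((a -> Bool) -> b)
step 2: unify (a -> List b) ~ c  [subst: {e:=((a -> Bool) -> b)} | 1 pending]
  bind c := (a -> List b)
step 3: unify f ~ a  [subst: {e:=((a -> Bool) -> b), c:=(a -> List b)} | 0 pending]
  bind f := a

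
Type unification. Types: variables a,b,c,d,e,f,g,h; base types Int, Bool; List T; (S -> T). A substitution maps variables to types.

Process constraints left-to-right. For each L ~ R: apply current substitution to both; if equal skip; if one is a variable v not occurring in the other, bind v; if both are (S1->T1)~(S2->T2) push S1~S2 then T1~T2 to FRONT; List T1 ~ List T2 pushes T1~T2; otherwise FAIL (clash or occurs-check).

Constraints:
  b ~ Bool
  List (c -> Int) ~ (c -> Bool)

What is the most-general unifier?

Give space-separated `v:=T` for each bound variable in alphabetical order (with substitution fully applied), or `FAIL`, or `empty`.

Answer: FAIL

Derivation:
step 1: unify b ~ Bool  [subst: {-} | 1 pending]
  bind b := Bool
step 2: unify List (c -> Int) ~ (c -> Bool)  [subst: {b:=Bool} | 0 pending]
  clash: List (c -> Int) vs (c -> Bool)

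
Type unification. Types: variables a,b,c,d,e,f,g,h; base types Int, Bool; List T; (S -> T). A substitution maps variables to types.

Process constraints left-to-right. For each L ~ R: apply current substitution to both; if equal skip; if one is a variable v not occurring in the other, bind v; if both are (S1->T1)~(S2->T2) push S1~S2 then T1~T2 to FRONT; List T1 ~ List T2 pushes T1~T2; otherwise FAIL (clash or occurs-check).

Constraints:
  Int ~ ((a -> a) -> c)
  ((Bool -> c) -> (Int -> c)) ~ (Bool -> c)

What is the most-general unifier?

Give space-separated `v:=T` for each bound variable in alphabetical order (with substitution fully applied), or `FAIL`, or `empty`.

Answer: FAIL

Derivation:
step 1: unify Int ~ ((a -> a) -> c)  [subst: {-} | 1 pending]
  clash: Int vs ((a -> a) -> c)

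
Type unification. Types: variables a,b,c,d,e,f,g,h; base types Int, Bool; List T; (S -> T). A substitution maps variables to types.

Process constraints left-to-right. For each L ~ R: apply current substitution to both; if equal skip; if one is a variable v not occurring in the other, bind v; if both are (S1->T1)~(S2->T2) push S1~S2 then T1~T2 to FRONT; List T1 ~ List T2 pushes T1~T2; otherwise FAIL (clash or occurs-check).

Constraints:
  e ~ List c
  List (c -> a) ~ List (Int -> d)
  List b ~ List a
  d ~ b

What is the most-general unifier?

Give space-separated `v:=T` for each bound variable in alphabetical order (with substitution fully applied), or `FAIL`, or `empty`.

Answer: a:=d b:=d c:=Int e:=List Int

Derivation:
step 1: unify e ~ List c  [subst: {-} | 3 pending]
  bind e := List c
step 2: unify List (c -> a) ~ List (Int -> d)  [subst: {e:=List c} | 2 pending]
  -> decompose List: push (c -> a)~(Int -> d)
step 3: unify (c -> a) ~ (Int -> d)  [subst: {e:=List c} | 2 pending]
  -> decompose arrow: push c~Int, a~d
step 4: unify c ~ Int  [subst: {e:=List c} | 3 pending]
  bind c := Int
step 5: unify a ~ d  [subst: {e:=List c, c:=Int} | 2 pending]
  bind a := d
step 6: unify List b ~ List d  [subst: {e:=List c, c:=Int, a:=d} | 1 pending]
  -> decompose List: push b~d
step 7: unify b ~ d  [subst: {e:=List c, c:=Int, a:=d} | 1 pending]
  bind b := d
step 8: unify d ~ d  [subst: {e:=List c, c:=Int, a:=d, b:=d} | 0 pending]
  -> identical, skip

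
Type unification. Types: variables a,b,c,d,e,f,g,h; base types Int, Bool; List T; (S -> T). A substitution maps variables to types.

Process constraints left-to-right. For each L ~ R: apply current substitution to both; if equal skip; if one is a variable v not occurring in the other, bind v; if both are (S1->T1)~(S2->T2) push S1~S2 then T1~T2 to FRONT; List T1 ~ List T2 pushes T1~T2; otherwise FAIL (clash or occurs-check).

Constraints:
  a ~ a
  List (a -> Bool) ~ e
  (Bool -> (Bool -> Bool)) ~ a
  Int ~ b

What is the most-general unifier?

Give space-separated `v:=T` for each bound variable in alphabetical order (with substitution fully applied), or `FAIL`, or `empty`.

Answer: a:=(Bool -> (Bool -> Bool)) b:=Int e:=List ((Bool -> (Bool -> Bool)) -> Bool)

Derivation:
step 1: unify a ~ a  [subst: {-} | 3 pending]
  -> identical, skip
step 2: unify List (a -> Bool) ~ e  [subst: {-} | 2 pending]
  bind e := List (a -> Bool)
step 3: unify (Bool -> (Bool -> Bool)) ~ a  [subst: {e:=List (a -> Bool)} | 1 pending]
  bind a := (Bool -> (Bool -> Bool))
step 4: unify Int ~ b  [subst: {e:=List (a -> Bool), a:=(Bool -> (Bool -> Bool))} | 0 pending]
  bind b := Int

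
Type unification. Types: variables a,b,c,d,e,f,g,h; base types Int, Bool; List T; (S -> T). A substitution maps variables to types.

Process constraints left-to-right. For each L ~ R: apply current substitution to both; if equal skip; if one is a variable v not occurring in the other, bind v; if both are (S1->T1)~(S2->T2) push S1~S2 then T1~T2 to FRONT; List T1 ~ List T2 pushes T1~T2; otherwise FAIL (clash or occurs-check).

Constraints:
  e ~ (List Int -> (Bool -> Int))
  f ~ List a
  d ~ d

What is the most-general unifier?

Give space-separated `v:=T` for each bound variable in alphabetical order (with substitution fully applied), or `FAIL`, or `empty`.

step 1: unify e ~ (List Int -> (Bool -> Int))  [subst: {-} | 2 pending]
  bind e := (List Int -> (Bool -> Int))
step 2: unify f ~ List a  [subst: {e:=(List Int -> (Bool -> Int))} | 1 pending]
  bind f := List a
step 3: unify d ~ d  [subst: {e:=(List Int -> (Bool -> Int)), f:=List a} | 0 pending]
  -> identical, skip

Answer: e:=(List Int -> (Bool -> Int)) f:=List a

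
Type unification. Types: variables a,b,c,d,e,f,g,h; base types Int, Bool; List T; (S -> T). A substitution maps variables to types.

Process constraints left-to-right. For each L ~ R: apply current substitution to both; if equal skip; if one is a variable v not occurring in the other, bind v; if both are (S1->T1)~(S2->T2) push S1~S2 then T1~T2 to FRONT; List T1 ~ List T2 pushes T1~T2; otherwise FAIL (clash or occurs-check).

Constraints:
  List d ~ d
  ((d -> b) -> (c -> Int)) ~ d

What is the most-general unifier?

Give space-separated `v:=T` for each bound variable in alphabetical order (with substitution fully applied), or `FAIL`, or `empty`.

Answer: FAIL

Derivation:
step 1: unify List d ~ d  [subst: {-} | 1 pending]
  occurs-check fail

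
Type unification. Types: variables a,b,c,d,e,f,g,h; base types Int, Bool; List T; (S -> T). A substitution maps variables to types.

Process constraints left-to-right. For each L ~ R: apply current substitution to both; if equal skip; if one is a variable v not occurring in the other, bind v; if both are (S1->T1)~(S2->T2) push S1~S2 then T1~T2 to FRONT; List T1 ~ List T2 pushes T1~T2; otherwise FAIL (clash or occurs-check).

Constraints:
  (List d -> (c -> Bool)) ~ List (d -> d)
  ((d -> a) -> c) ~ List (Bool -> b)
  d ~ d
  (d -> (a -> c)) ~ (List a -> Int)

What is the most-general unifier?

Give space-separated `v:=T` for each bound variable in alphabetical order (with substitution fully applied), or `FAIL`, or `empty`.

step 1: unify (List d -> (c -> Bool)) ~ List (d -> d)  [subst: {-} | 3 pending]
  clash: (List d -> (c -> Bool)) vs List (d -> d)

Answer: FAIL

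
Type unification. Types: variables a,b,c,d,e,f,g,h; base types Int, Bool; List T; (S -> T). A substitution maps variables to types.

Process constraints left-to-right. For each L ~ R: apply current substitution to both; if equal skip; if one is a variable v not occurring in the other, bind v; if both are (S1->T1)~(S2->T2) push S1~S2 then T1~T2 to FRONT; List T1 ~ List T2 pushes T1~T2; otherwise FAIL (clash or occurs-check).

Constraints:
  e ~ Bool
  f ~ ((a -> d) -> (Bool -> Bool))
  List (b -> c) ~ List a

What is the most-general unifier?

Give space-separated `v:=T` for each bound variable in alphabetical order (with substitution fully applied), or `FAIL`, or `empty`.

step 1: unify e ~ Bool  [subst: {-} | 2 pending]
  bind e := Bool
step 2: unify f ~ ((a -> d) -> (Bool -> Bool))  [subst: {e:=Bool} | 1 pending]
  bind f := ((a -> d) -> (Bool -> Bool))
step 3: unify List (b -> c) ~ List a  [subst: {e:=Bool, f:=((a -> d) -> (Bool -> Bool))} | 0 pending]
  -> decompose List: push (b -> c)~a
step 4: unify (b -> c) ~ a  [subst: {e:=Bool, f:=((a -> d) -> (Bool -> Bool))} | 0 pending]
  bind a := (b -> c)

Answer: a:=(b -> c) e:=Bool f:=(((b -> c) -> d) -> (Bool -> Bool))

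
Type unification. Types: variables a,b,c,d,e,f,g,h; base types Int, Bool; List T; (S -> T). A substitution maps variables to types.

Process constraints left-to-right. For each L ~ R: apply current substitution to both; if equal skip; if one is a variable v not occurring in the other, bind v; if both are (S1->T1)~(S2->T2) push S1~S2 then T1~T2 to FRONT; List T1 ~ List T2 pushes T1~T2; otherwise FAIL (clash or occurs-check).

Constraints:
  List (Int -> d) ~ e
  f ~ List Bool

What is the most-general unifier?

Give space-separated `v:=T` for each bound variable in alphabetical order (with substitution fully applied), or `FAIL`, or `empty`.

Answer: e:=List (Int -> d) f:=List Bool

Derivation:
step 1: unify List (Int -> d) ~ e  [subst: {-} | 1 pending]
  bind e := List (Int -> d)
step 2: unify f ~ List Bool  [subst: {e:=List (Int -> d)} | 0 pending]
  bind f := List Bool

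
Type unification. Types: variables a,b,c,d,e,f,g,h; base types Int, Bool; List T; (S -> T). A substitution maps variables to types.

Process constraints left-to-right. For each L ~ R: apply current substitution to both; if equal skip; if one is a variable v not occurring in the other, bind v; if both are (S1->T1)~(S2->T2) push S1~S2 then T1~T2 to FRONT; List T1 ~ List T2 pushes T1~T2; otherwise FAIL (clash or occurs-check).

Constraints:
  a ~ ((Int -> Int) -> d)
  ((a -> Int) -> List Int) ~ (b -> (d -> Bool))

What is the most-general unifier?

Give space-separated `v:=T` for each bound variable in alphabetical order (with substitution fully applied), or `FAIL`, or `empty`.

step 1: unify a ~ ((Int -> Int) -> d)  [subst: {-} | 1 pending]
  bind a := ((Int -> Int) -> d)
step 2: unify ((((Int -> Int) -> d) -> Int) -> List Int) ~ (b -> (d -> Bool))  [subst: {a:=((Int -> Int) -> d)} | 0 pending]
  -> decompose arrow: push (((Int -> Int) -> d) -> Int)~b, List Int~(d -> Bool)
step 3: unify (((Int -> Int) -> d) -> Int) ~ b  [subst: {a:=((Int -> Int) -> d)} | 1 pending]
  bind b := (((Int -> Int) -> d) -> Int)
step 4: unify List Int ~ (d -> Bool)  [subst: {a:=((Int -> Int) -> d), b:=(((Int -> Int) -> d) -> Int)} | 0 pending]
  clash: List Int vs (d -> Bool)

Answer: FAIL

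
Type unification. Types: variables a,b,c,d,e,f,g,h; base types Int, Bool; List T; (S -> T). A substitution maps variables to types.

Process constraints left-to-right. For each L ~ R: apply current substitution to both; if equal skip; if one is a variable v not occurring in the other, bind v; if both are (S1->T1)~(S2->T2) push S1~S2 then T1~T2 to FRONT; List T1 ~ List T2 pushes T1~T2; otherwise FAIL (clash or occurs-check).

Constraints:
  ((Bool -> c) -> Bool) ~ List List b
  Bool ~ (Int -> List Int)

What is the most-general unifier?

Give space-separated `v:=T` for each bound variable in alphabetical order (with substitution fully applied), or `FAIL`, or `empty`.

step 1: unify ((Bool -> c) -> Bool) ~ List List b  [subst: {-} | 1 pending]
  clash: ((Bool -> c) -> Bool) vs List List b

Answer: FAIL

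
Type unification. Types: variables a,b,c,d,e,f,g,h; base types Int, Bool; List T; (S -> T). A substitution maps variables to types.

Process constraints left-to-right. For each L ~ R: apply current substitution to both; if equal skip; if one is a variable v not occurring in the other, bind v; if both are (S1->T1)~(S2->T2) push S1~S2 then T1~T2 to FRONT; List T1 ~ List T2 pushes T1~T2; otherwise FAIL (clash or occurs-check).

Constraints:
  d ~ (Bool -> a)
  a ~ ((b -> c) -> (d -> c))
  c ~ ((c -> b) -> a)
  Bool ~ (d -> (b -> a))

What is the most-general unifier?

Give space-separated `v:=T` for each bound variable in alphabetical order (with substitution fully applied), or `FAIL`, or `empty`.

step 1: unify d ~ (Bool -> a)  [subst: {-} | 3 pending]
  bind d := (Bool -> a)
step 2: unify a ~ ((b -> c) -> ((Bool -> a) -> c))  [subst: {d:=(Bool -> a)} | 2 pending]
  occurs-check fail: a in ((b -> c) -> ((Bool -> a) -> c))

Answer: FAIL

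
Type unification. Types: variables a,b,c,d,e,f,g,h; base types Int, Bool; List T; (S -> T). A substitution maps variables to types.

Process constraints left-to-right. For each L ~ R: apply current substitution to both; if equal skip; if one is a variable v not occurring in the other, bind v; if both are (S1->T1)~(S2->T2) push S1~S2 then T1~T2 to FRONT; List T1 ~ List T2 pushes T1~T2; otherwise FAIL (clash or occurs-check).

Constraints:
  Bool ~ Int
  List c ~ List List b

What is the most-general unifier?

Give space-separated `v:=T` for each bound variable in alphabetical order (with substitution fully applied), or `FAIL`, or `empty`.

Answer: FAIL

Derivation:
step 1: unify Bool ~ Int  [subst: {-} | 1 pending]
  clash: Bool vs Int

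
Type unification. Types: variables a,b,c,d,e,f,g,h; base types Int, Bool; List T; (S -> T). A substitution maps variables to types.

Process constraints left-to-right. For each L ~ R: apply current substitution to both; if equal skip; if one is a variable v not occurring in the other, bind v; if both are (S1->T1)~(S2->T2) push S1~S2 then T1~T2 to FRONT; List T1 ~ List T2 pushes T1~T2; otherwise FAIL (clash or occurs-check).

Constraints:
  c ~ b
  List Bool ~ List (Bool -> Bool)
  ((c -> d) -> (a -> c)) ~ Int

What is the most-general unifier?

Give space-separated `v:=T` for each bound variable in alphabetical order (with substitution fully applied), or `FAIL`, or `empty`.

step 1: unify c ~ b  [subst: {-} | 2 pending]
  bind c := b
step 2: unify List Bool ~ List (Bool -> Bool)  [subst: {c:=b} | 1 pending]
  -> decompose List: push Bool~(Bool -> Bool)
step 3: unify Bool ~ (Bool -> Bool)  [subst: {c:=b} | 1 pending]
  clash: Bool vs (Bool -> Bool)

Answer: FAIL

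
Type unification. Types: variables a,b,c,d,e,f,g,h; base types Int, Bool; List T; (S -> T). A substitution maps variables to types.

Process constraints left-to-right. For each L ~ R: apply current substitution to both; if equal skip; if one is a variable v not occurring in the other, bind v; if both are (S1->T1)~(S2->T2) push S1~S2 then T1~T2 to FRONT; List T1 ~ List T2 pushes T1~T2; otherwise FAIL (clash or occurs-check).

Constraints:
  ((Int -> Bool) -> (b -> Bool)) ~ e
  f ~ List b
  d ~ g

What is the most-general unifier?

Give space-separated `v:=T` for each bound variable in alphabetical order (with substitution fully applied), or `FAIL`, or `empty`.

Answer: d:=g e:=((Int -> Bool) -> (b -> Bool)) f:=List b

Derivation:
step 1: unify ((Int -> Bool) -> (b -> Bool)) ~ e  [subst: {-} | 2 pending]
  bind e := ((Int -> Bool) -> (b -> Bool))
step 2: unify f ~ List b  [subst: {e:=((Int -> Bool) -> (b -> Bool))} | 1 pending]
  bind f := List b
step 3: unify d ~ g  [subst: {e:=((Int -> Bool) -> (b -> Bool)), f:=List b} | 0 pending]
  bind d := g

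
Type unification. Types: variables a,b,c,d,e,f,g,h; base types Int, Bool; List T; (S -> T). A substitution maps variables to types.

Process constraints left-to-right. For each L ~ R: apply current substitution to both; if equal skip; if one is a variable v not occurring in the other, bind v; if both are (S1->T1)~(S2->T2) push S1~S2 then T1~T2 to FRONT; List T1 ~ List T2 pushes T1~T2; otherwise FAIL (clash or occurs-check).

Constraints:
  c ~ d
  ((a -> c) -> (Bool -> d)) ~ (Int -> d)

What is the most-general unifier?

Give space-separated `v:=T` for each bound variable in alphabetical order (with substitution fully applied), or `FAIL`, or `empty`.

Answer: FAIL

Derivation:
step 1: unify c ~ d  [subst: {-} | 1 pending]
  bind c := d
step 2: unify ((a -> d) -> (Bool -> d)) ~ (Int -> d)  [subst: {c:=d} | 0 pending]
  -> decompose arrow: push (a -> d)~Int, (Bool -> d)~d
step 3: unify (a -> d) ~ Int  [subst: {c:=d} | 1 pending]
  clash: (a -> d) vs Int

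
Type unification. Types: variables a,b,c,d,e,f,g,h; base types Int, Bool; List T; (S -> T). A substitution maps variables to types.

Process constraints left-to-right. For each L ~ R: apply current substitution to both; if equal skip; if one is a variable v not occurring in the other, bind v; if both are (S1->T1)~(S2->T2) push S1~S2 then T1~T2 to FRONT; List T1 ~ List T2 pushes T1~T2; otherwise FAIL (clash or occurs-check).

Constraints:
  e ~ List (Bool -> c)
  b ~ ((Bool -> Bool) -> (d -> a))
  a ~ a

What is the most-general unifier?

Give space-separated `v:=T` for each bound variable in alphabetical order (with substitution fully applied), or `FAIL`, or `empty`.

step 1: unify e ~ List (Bool -> c)  [subst: {-} | 2 pending]
  bind e := List (Bool -> c)
step 2: unify b ~ ((Bool -> Bool) -> (d -> a))  [subst: {e:=List (Bool -> c)} | 1 pending]
  bind b := ((Bool -> Bool) -> (d -> a))
step 3: unify a ~ a  [subst: {e:=List (Bool -> c), b:=((Bool -> Bool) -> (d -> a))} | 0 pending]
  -> identical, skip

Answer: b:=((Bool -> Bool) -> (d -> a)) e:=List (Bool -> c)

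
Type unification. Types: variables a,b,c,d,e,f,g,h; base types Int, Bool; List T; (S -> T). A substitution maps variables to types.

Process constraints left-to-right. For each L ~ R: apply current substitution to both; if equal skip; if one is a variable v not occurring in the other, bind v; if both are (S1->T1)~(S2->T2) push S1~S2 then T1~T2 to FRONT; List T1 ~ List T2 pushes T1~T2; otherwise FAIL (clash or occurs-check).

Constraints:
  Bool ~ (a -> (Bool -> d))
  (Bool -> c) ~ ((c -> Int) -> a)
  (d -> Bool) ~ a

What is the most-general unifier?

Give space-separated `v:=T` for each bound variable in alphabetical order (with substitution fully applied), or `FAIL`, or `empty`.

step 1: unify Bool ~ (a -> (Bool -> d))  [subst: {-} | 2 pending]
  clash: Bool vs (a -> (Bool -> d))

Answer: FAIL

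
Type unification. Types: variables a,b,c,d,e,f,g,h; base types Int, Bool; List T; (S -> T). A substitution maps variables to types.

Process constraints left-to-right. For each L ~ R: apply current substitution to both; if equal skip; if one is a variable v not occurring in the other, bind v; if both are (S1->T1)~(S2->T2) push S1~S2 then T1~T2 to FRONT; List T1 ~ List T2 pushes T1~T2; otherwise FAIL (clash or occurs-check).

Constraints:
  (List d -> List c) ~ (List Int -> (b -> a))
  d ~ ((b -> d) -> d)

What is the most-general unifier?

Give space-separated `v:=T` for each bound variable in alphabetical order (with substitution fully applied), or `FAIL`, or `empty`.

Answer: FAIL

Derivation:
step 1: unify (List d -> List c) ~ (List Int -> (b -> a))  [subst: {-} | 1 pending]
  -> decompose arrow: push List d~List Int, List c~(b -> a)
step 2: unify List d ~ List Int  [subst: {-} | 2 pending]
  -> decompose List: push d~Int
step 3: unify d ~ Int  [subst: {-} | 2 pending]
  bind d := Int
step 4: unify List c ~ (b -> a)  [subst: {d:=Int} | 1 pending]
  clash: List c vs (b -> a)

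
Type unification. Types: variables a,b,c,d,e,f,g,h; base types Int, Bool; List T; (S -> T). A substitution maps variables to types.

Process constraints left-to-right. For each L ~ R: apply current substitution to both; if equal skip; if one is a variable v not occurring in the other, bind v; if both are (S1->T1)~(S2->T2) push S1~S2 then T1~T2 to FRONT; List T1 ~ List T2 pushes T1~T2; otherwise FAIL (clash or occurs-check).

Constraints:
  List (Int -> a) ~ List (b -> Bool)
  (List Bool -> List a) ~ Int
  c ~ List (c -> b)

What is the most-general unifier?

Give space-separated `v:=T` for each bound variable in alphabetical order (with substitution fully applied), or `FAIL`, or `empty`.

Answer: FAIL

Derivation:
step 1: unify List (Int -> a) ~ List (b -> Bool)  [subst: {-} | 2 pending]
  -> decompose List: push (Int -> a)~(b -> Bool)
step 2: unify (Int -> a) ~ (b -> Bool)  [subst: {-} | 2 pending]
  -> decompose arrow: push Int~b, a~Bool
step 3: unify Int ~ b  [subst: {-} | 3 pending]
  bind b := Int
step 4: unify a ~ Bool  [subst: {b:=Int} | 2 pending]
  bind a := Bool
step 5: unify (List Bool -> List Bool) ~ Int  [subst: {b:=Int, a:=Bool} | 1 pending]
  clash: (List Bool -> List Bool) vs Int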